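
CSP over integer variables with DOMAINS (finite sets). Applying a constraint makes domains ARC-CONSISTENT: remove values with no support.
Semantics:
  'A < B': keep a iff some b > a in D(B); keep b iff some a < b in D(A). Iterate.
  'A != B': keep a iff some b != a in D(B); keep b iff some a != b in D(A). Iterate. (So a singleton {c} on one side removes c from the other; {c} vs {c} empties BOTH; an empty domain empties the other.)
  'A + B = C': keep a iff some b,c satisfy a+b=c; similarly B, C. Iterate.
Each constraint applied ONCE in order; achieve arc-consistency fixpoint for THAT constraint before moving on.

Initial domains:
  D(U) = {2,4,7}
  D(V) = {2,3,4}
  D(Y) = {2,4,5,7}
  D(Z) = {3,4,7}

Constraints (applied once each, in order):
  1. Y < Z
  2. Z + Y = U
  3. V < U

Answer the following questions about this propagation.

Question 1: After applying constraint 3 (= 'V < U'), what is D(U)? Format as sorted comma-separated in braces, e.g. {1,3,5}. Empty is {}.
Constraint 1 (Y < Z) on D(Y)={2,4,5,7} D(Z)={3,4,7}: Y {2,4,5,7}->{2,4,5}
Constraint 2 (Z + Y = U) on D(Z)={3,4,7} D(Y)={2,4,5} D(U)={2,4,7}: Z {3,4,7}->{3}; Y {2,4,5}->{4}; U {2,4,7}->{7}
Constraint 3 (V < U) on D(V)={2,3,4} D(U)={7}: no change
So after constraint 3: D(U) = {7}

Answer: {7}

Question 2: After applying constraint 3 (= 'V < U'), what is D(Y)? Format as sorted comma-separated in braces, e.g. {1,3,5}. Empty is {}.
Constraint 1 (Y < Z) on D(Y)={2,4,5,7} D(Z)={3,4,7}: Y {2,4,5,7}->{2,4,5}
Constraint 2 (Z + Y = U) on D(Z)={3,4,7} D(Y)={2,4,5} D(U)={2,4,7}: Z {3,4,7}->{3}; Y {2,4,5}->{4}; U {2,4,7}->{7}
Constraint 3 (V < U) on D(V)={2,3,4} D(U)={7}: no change
So after constraint 3: D(Y) = {4}

Answer: {4}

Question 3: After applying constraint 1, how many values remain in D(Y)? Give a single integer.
Constraint 1 (Y < Z) on D(Y)={2,4,5,7} D(Z)={3,4,7}: Y {2,4,5,7}->{2,4,5}
So after constraint 1: D(Y)={2,4,5}, size = 3

Answer: 3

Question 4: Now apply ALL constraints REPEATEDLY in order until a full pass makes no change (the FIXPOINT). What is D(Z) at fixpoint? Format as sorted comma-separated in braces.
pass 0 (initial): D(Z)={3,4,7}
pass 1: U {2,4,7}->{7}; Y {2,4,5,7}->{4}; Z {3,4,7}->{3}
pass 2: U {7}->{}; V {2,3,4}->{}; Y {4}->{}; Z {3}->{}
pass 3: no change
Fixpoint after 3 passes: D(Z) = {}

Answer: {}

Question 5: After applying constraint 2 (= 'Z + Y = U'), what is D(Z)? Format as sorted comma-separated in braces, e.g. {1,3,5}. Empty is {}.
Constraint 1 (Y < Z) on D(Y)={2,4,5,7} D(Z)={3,4,7}: Y {2,4,5,7}->{2,4,5}
Constraint 2 (Z + Y = U) on D(Z)={3,4,7} D(Y)={2,4,5} D(U)={2,4,7}: Z {3,4,7}->{3}; Y {2,4,5}->{4}; U {2,4,7}->{7}
So after constraint 2: D(Z) = {3}

Answer: {3}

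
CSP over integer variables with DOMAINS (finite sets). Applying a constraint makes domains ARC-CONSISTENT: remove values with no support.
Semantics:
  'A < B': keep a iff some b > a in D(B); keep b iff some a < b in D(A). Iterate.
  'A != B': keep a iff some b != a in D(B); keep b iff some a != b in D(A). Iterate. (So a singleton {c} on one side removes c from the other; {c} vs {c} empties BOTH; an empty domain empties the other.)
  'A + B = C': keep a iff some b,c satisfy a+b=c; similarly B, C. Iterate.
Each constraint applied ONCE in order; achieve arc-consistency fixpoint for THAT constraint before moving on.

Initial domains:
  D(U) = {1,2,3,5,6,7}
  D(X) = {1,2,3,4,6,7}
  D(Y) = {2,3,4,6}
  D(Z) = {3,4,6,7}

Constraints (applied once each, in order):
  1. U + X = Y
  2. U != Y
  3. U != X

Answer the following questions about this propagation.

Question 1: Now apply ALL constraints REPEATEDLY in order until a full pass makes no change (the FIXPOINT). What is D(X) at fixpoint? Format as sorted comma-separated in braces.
pass 0 (initial): D(X)={1,2,3,4,6,7}
pass 1: U {1,2,3,5,6,7}->{1,2,3,5}; X {1,2,3,4,6,7}->{1,2,3,4}
pass 2: no change
Fixpoint after 2 passes: D(X) = {1,2,3,4}

Answer: {1,2,3,4}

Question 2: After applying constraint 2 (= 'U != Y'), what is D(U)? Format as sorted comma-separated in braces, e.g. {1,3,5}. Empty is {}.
Constraint 1 (U + X = Y) on D(U)={1,2,3,5,6,7} D(X)={1,2,3,4,6,7} D(Y)={2,3,4,6}: U {1,2,3,5,6,7}->{1,2,3,5}; X {1,2,3,4,6,7}->{1,2,3,4}
Constraint 2 (U != Y) on D(U)={1,2,3,5} D(Y)={2,3,4,6}: no change
So after constraint 2: D(U) = {1,2,3,5}

Answer: {1,2,3,5}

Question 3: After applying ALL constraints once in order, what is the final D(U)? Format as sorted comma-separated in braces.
Answer: {1,2,3,5}

Derivation:
Constraint 1 (U + X = Y) on D(U)={1,2,3,5,6,7} D(X)={1,2,3,4,6,7} D(Y)={2,3,4,6}: U {1,2,3,5,6,7}->{1,2,3,5}; X {1,2,3,4,6,7}->{1,2,3,4}
Constraint 2 (U != Y) on D(U)={1,2,3,5} D(Y)={2,3,4,6}: no change
Constraint 3 (U != X) on D(U)={1,2,3,5} D(X)={1,2,3,4}: no change
So after all 3 constraints: D(U) = {1,2,3,5}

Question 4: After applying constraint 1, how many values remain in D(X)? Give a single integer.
Constraint 1 (U + X = Y) on D(U)={1,2,3,5,6,7} D(X)={1,2,3,4,6,7} D(Y)={2,3,4,6}: U {1,2,3,5,6,7}->{1,2,3,5}; X {1,2,3,4,6,7}->{1,2,3,4}
So after constraint 1: D(X)={1,2,3,4}, size = 4

Answer: 4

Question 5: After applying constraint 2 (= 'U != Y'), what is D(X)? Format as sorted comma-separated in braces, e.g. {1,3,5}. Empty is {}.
Answer: {1,2,3,4}

Derivation:
Constraint 1 (U + X = Y) on D(U)={1,2,3,5,6,7} D(X)={1,2,3,4,6,7} D(Y)={2,3,4,6}: U {1,2,3,5,6,7}->{1,2,3,5}; X {1,2,3,4,6,7}->{1,2,3,4}
Constraint 2 (U != Y) on D(U)={1,2,3,5} D(Y)={2,3,4,6}: no change
So after constraint 2: D(X) = {1,2,3,4}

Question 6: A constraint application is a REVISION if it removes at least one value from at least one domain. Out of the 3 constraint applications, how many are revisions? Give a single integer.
Answer: 1

Derivation:
Constraint 1 (U + X = Y) on D(U)={1,2,3,5,6,7} D(X)={1,2,3,4,6,7} D(Y)={2,3,4,6}: U {1,2,3,5,6,7}->{1,2,3,5}; X {1,2,3,4,6,7}->{1,2,3,4} => REVISION
Constraint 2 (U != Y) on D(U)={1,2,3,5} D(Y)={2,3,4,6}: no change => not a revision
Constraint 3 (U != X) on D(U)={1,2,3,5} D(X)={1,2,3,4}: no change => not a revision
Total revisions = 1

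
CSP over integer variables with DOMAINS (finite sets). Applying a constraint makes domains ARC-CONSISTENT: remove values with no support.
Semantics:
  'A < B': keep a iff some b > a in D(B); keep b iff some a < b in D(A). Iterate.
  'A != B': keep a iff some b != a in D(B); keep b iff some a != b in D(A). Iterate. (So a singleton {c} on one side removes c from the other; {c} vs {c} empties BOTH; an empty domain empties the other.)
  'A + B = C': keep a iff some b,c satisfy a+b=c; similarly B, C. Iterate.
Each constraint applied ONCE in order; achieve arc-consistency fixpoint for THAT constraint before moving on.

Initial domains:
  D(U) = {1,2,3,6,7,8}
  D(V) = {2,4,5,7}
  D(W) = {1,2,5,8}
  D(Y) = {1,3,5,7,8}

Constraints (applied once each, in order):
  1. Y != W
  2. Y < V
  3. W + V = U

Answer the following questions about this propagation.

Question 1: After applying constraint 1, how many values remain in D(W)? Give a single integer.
Constraint 1 (Y != W) on D(Y)={1,3,5,7,8} D(W)={1,2,5,8}: no change
So after constraint 1: D(W)={1,2,5,8}, size = 4

Answer: 4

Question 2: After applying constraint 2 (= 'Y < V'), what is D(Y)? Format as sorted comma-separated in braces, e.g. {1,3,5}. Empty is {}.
Constraint 1 (Y != W) on D(Y)={1,3,5,7,8} D(W)={1,2,5,8}: no change
Constraint 2 (Y < V) on D(Y)={1,3,5,7,8} D(V)={2,4,5,7}: Y {1,3,5,7,8}->{1,3,5}
So after constraint 2: D(Y) = {1,3,5}

Answer: {1,3,5}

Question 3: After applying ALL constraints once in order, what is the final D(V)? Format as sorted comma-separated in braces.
Answer: {2,4,5,7}

Derivation:
Constraint 1 (Y != W) on D(Y)={1,3,5,7,8} D(W)={1,2,5,8}: no change
Constraint 2 (Y < V) on D(Y)={1,3,5,7,8} D(V)={2,4,5,7}: Y {1,3,5,7,8}->{1,3,5}
Constraint 3 (W + V = U) on D(W)={1,2,5,8} D(V)={2,4,5,7} D(U)={1,2,3,6,7,8}: W {1,2,5,8}->{1,2,5}; U {1,2,3,6,7,8}->{3,6,7,8}
So after all 3 constraints: D(V) = {2,4,5,7}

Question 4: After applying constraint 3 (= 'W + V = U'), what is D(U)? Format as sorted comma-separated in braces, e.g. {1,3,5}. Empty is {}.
Answer: {3,6,7,8}

Derivation:
Constraint 1 (Y != W) on D(Y)={1,3,5,7,8} D(W)={1,2,5,8}: no change
Constraint 2 (Y < V) on D(Y)={1,3,5,7,8} D(V)={2,4,5,7}: Y {1,3,5,7,8}->{1,3,5}
Constraint 3 (W + V = U) on D(W)={1,2,5,8} D(V)={2,4,5,7} D(U)={1,2,3,6,7,8}: W {1,2,5,8}->{1,2,5}; U {1,2,3,6,7,8}->{3,6,7,8}
So after constraint 3: D(U) = {3,6,7,8}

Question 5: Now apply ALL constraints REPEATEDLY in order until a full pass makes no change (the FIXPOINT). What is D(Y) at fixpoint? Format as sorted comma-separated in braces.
Answer: {1,3,5}

Derivation:
pass 0 (initial): D(Y)={1,3,5,7,8}
pass 1: U {1,2,3,6,7,8}->{3,6,7,8}; W {1,2,5,8}->{1,2,5}; Y {1,3,5,7,8}->{1,3,5}
pass 2: no change
Fixpoint after 2 passes: D(Y) = {1,3,5}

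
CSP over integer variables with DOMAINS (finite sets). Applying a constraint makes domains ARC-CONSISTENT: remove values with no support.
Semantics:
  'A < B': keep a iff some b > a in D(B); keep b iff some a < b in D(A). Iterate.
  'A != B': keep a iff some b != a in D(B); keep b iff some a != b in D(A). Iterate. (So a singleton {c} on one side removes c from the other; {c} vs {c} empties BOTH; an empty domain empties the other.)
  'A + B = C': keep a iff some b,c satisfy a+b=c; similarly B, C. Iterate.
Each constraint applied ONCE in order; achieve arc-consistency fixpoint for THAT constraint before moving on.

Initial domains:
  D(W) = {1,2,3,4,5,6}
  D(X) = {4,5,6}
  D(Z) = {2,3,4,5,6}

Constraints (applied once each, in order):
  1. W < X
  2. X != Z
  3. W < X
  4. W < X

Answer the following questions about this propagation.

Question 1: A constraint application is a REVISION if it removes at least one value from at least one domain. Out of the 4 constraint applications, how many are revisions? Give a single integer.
Answer: 1

Derivation:
Constraint 1 (W < X) on D(W)={1,2,3,4,5,6} D(X)={4,5,6}: W {1,2,3,4,5,6}->{1,2,3,4,5} => REVISION
Constraint 2 (X != Z) on D(X)={4,5,6} D(Z)={2,3,4,5,6}: no change => not a revision
Constraint 3 (W < X) on D(W)={1,2,3,4,5} D(X)={4,5,6}: no change => not a revision
Constraint 4 (W < X) on D(W)={1,2,3,4,5} D(X)={4,5,6}: no change => not a revision
Total revisions = 1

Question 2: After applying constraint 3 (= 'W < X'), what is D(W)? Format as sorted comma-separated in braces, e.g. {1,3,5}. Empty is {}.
Constraint 1 (W < X) on D(W)={1,2,3,4,5,6} D(X)={4,5,6}: W {1,2,3,4,5,6}->{1,2,3,4,5}
Constraint 2 (X != Z) on D(X)={4,5,6} D(Z)={2,3,4,5,6}: no change
Constraint 3 (W < X) on D(W)={1,2,3,4,5} D(X)={4,5,6}: no change
So after constraint 3: D(W) = {1,2,3,4,5}

Answer: {1,2,3,4,5}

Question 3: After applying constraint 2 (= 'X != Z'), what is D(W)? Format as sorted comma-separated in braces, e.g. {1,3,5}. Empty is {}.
Answer: {1,2,3,4,5}

Derivation:
Constraint 1 (W < X) on D(W)={1,2,3,4,5,6} D(X)={4,5,6}: W {1,2,3,4,5,6}->{1,2,3,4,5}
Constraint 2 (X != Z) on D(X)={4,5,6} D(Z)={2,3,4,5,6}: no change
So after constraint 2: D(W) = {1,2,3,4,5}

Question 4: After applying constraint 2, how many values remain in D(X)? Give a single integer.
Constraint 1 (W < X) on D(W)={1,2,3,4,5,6} D(X)={4,5,6}: W {1,2,3,4,5,6}->{1,2,3,4,5}
Constraint 2 (X != Z) on D(X)={4,5,6} D(Z)={2,3,4,5,6}: no change
So after constraint 2: D(X)={4,5,6}, size = 3

Answer: 3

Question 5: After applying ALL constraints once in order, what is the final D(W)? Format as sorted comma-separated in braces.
Answer: {1,2,3,4,5}

Derivation:
Constraint 1 (W < X) on D(W)={1,2,3,4,5,6} D(X)={4,5,6}: W {1,2,3,4,5,6}->{1,2,3,4,5}
Constraint 2 (X != Z) on D(X)={4,5,6} D(Z)={2,3,4,5,6}: no change
Constraint 3 (W < X) on D(W)={1,2,3,4,5} D(X)={4,5,6}: no change
Constraint 4 (W < X) on D(W)={1,2,3,4,5} D(X)={4,5,6}: no change
So after all 4 constraints: D(W) = {1,2,3,4,5}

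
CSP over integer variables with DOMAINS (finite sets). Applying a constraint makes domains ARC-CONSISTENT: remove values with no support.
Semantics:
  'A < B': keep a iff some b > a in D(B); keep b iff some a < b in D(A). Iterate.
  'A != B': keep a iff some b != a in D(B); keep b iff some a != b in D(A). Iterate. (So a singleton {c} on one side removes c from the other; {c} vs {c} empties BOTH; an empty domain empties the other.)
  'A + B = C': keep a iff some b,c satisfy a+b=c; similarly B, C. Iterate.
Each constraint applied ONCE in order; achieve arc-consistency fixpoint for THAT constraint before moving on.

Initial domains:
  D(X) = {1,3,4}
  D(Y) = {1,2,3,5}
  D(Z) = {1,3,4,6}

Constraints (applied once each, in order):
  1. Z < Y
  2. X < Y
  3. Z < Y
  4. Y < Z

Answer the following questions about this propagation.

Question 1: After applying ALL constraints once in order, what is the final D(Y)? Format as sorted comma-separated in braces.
Answer: {2,3}

Derivation:
Constraint 1 (Z < Y) on D(Z)={1,3,4,6} D(Y)={1,2,3,5}: Z {1,3,4,6}->{1,3,4}; Y {1,2,3,5}->{2,3,5}
Constraint 2 (X < Y) on D(X)={1,3,4} D(Y)={2,3,5}: no change
Constraint 3 (Z < Y) on D(Z)={1,3,4} D(Y)={2,3,5}: no change
Constraint 4 (Y < Z) on D(Y)={2,3,5} D(Z)={1,3,4}: Y {2,3,5}->{2,3}; Z {1,3,4}->{3,4}
So after all 4 constraints: D(Y) = {2,3}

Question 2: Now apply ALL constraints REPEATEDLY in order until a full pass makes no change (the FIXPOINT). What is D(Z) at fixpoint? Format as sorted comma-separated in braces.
pass 0 (initial): D(Z)={1,3,4,6}
pass 1: Y {1,2,3,5}->{2,3}; Z {1,3,4,6}->{3,4}
pass 2: X {1,3,4}->{}; Y {2,3}->{}; Z {3,4}->{}
pass 3: no change
Fixpoint after 3 passes: D(Z) = {}

Answer: {}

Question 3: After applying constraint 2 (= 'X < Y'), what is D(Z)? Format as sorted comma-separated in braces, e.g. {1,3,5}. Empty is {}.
Constraint 1 (Z < Y) on D(Z)={1,3,4,6} D(Y)={1,2,3,5}: Z {1,3,4,6}->{1,3,4}; Y {1,2,3,5}->{2,3,5}
Constraint 2 (X < Y) on D(X)={1,3,4} D(Y)={2,3,5}: no change
So after constraint 2: D(Z) = {1,3,4}

Answer: {1,3,4}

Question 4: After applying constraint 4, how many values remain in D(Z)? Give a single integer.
Answer: 2

Derivation:
Constraint 1 (Z < Y) on D(Z)={1,3,4,6} D(Y)={1,2,3,5}: Z {1,3,4,6}->{1,3,4}; Y {1,2,3,5}->{2,3,5}
Constraint 2 (X < Y) on D(X)={1,3,4} D(Y)={2,3,5}: no change
Constraint 3 (Z < Y) on D(Z)={1,3,4} D(Y)={2,3,5}: no change
Constraint 4 (Y < Z) on D(Y)={2,3,5} D(Z)={1,3,4}: Y {2,3,5}->{2,3}; Z {1,3,4}->{3,4}
So after constraint 4: D(Z)={3,4}, size = 2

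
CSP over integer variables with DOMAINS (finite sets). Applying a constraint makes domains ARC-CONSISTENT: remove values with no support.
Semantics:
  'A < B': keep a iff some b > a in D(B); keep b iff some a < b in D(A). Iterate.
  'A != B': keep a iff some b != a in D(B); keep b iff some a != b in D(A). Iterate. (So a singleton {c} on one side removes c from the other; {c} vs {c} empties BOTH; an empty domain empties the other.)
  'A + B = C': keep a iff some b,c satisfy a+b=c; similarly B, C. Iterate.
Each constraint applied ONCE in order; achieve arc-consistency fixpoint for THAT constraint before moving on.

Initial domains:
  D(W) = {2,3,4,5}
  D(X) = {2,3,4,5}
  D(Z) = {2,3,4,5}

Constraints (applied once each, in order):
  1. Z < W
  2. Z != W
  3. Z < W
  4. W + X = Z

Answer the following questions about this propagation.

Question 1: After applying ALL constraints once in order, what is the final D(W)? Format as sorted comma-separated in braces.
Constraint 1 (Z < W) on D(Z)={2,3,4,5} D(W)={2,3,4,5}: Z {2,3,4,5}->{2,3,4}; W {2,3,4,5}->{3,4,5}
Constraint 2 (Z != W) on D(Z)={2,3,4} D(W)={3,4,5}: no change
Constraint 3 (Z < W) on D(Z)={2,3,4} D(W)={3,4,5}: no change
Constraint 4 (W + X = Z) on D(W)={3,4,5} D(X)={2,3,4,5} D(Z)={2,3,4}: W {3,4,5}->{}; X {2,3,4,5}->{}; Z {2,3,4}->{}
So after all 4 constraints: D(W) = {}

Answer: {}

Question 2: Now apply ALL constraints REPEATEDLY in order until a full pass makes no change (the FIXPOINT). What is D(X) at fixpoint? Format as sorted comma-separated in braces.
pass 0 (initial): D(X)={2,3,4,5}
pass 1: W {2,3,4,5}->{}; X {2,3,4,5}->{}; Z {2,3,4,5}->{}
pass 2: no change
Fixpoint after 2 passes: D(X) = {}

Answer: {}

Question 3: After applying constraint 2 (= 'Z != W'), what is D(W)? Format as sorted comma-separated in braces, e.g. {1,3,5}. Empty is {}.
Constraint 1 (Z < W) on D(Z)={2,3,4,5} D(W)={2,3,4,5}: Z {2,3,4,5}->{2,3,4}; W {2,3,4,5}->{3,4,5}
Constraint 2 (Z != W) on D(Z)={2,3,4} D(W)={3,4,5}: no change
So after constraint 2: D(W) = {3,4,5}

Answer: {3,4,5}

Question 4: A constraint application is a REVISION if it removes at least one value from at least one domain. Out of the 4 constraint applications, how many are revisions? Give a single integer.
Answer: 2

Derivation:
Constraint 1 (Z < W) on D(Z)={2,3,4,5} D(W)={2,3,4,5}: Z {2,3,4,5}->{2,3,4}; W {2,3,4,5}->{3,4,5} => REVISION
Constraint 2 (Z != W) on D(Z)={2,3,4} D(W)={3,4,5}: no change => not a revision
Constraint 3 (Z < W) on D(Z)={2,3,4} D(W)={3,4,5}: no change => not a revision
Constraint 4 (W + X = Z) on D(W)={3,4,5} D(X)={2,3,4,5} D(Z)={2,3,4}: W {3,4,5}->{}; X {2,3,4,5}->{}; Z {2,3,4}->{} => REVISION
Total revisions = 2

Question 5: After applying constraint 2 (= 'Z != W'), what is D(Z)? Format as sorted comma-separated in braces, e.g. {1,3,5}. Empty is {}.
Constraint 1 (Z < W) on D(Z)={2,3,4,5} D(W)={2,3,4,5}: Z {2,3,4,5}->{2,3,4}; W {2,3,4,5}->{3,4,5}
Constraint 2 (Z != W) on D(Z)={2,3,4} D(W)={3,4,5}: no change
So after constraint 2: D(Z) = {2,3,4}

Answer: {2,3,4}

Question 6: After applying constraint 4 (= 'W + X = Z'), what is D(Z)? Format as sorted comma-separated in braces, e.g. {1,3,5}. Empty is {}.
Constraint 1 (Z < W) on D(Z)={2,3,4,5} D(W)={2,3,4,5}: Z {2,3,4,5}->{2,3,4}; W {2,3,4,5}->{3,4,5}
Constraint 2 (Z != W) on D(Z)={2,3,4} D(W)={3,4,5}: no change
Constraint 3 (Z < W) on D(Z)={2,3,4} D(W)={3,4,5}: no change
Constraint 4 (W + X = Z) on D(W)={3,4,5} D(X)={2,3,4,5} D(Z)={2,3,4}: W {3,4,5}->{}; X {2,3,4,5}->{}; Z {2,3,4}->{}
So after constraint 4: D(Z) = {}

Answer: {}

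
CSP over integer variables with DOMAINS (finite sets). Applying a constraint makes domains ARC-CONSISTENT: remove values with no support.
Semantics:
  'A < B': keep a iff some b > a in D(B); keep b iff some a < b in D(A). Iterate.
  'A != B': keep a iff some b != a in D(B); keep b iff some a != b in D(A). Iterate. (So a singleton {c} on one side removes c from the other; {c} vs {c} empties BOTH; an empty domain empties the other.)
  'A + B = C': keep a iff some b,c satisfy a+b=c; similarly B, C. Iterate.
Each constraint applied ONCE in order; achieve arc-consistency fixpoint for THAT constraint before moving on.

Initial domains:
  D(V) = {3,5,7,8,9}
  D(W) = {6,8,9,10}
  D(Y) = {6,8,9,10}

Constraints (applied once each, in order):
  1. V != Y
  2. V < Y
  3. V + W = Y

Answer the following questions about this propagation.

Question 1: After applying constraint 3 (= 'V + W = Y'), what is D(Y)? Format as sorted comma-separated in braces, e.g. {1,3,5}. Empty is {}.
Constraint 1 (V != Y) on D(V)={3,5,7,8,9} D(Y)={6,8,9,10}: no change
Constraint 2 (V < Y) on D(V)={3,5,7,8,9} D(Y)={6,8,9,10}: no change
Constraint 3 (V + W = Y) on D(V)={3,5,7,8,9} D(W)={6,8,9,10} D(Y)={6,8,9,10}: V {3,5,7,8,9}->{3}; W {6,8,9,10}->{6}; Y {6,8,9,10}->{9}
So after constraint 3: D(Y) = {9}

Answer: {9}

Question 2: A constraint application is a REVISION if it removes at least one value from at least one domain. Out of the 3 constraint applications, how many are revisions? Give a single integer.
Constraint 1 (V != Y) on D(V)={3,5,7,8,9} D(Y)={6,8,9,10}: no change => not a revision
Constraint 2 (V < Y) on D(V)={3,5,7,8,9} D(Y)={6,8,9,10}: no change => not a revision
Constraint 3 (V + W = Y) on D(V)={3,5,7,8,9} D(W)={6,8,9,10} D(Y)={6,8,9,10}: V {3,5,7,8,9}->{3}; W {6,8,9,10}->{6}; Y {6,8,9,10}->{9} => REVISION
Total revisions = 1

Answer: 1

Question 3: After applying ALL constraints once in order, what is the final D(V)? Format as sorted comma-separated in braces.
Constraint 1 (V != Y) on D(V)={3,5,7,8,9} D(Y)={6,8,9,10}: no change
Constraint 2 (V < Y) on D(V)={3,5,7,8,9} D(Y)={6,8,9,10}: no change
Constraint 3 (V + W = Y) on D(V)={3,5,7,8,9} D(W)={6,8,9,10} D(Y)={6,8,9,10}: V {3,5,7,8,9}->{3}; W {6,8,9,10}->{6}; Y {6,8,9,10}->{9}
So after all 3 constraints: D(V) = {3}

Answer: {3}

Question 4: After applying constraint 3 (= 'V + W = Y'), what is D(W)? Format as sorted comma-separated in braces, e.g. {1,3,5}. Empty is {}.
Constraint 1 (V != Y) on D(V)={3,5,7,8,9} D(Y)={6,8,9,10}: no change
Constraint 2 (V < Y) on D(V)={3,5,7,8,9} D(Y)={6,8,9,10}: no change
Constraint 3 (V + W = Y) on D(V)={3,5,7,8,9} D(W)={6,8,9,10} D(Y)={6,8,9,10}: V {3,5,7,8,9}->{3}; W {6,8,9,10}->{6}; Y {6,8,9,10}->{9}
So after constraint 3: D(W) = {6}

Answer: {6}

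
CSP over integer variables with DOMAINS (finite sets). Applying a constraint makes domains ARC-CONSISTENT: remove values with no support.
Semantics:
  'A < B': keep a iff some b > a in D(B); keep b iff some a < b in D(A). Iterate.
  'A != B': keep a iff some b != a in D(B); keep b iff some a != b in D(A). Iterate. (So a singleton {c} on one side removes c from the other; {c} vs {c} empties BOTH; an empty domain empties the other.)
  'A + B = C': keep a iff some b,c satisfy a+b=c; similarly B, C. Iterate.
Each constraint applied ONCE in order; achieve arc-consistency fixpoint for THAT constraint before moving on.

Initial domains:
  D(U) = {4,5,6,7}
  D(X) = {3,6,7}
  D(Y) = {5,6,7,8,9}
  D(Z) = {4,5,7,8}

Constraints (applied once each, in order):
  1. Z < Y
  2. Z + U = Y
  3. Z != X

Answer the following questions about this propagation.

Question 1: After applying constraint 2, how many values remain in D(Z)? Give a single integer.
Answer: 2

Derivation:
Constraint 1 (Z < Y) on D(Z)={4,5,7,8} D(Y)={5,6,7,8,9}: no change
Constraint 2 (Z + U = Y) on D(Z)={4,5,7,8} D(U)={4,5,6,7} D(Y)={5,6,7,8,9}: Z {4,5,7,8}->{4,5}; U {4,5,6,7}->{4,5}; Y {5,6,7,8,9}->{8,9}
So after constraint 2: D(Z)={4,5}, size = 2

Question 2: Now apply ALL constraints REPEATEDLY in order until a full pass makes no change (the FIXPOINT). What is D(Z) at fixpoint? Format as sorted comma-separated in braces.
Answer: {4,5}

Derivation:
pass 0 (initial): D(Z)={4,5,7,8}
pass 1: U {4,5,6,7}->{4,5}; Y {5,6,7,8,9}->{8,9}; Z {4,5,7,8}->{4,5}
pass 2: no change
Fixpoint after 2 passes: D(Z) = {4,5}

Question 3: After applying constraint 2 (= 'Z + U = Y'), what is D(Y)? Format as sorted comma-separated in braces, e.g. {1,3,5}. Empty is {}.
Constraint 1 (Z < Y) on D(Z)={4,5,7,8} D(Y)={5,6,7,8,9}: no change
Constraint 2 (Z + U = Y) on D(Z)={4,5,7,8} D(U)={4,5,6,7} D(Y)={5,6,7,8,9}: Z {4,5,7,8}->{4,5}; U {4,5,6,7}->{4,5}; Y {5,6,7,8,9}->{8,9}
So after constraint 2: D(Y) = {8,9}

Answer: {8,9}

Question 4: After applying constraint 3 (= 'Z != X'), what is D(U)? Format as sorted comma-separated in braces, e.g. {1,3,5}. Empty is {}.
Answer: {4,5}

Derivation:
Constraint 1 (Z < Y) on D(Z)={4,5,7,8} D(Y)={5,6,7,8,9}: no change
Constraint 2 (Z + U = Y) on D(Z)={4,5,7,8} D(U)={4,5,6,7} D(Y)={5,6,7,8,9}: Z {4,5,7,8}->{4,5}; U {4,5,6,7}->{4,5}; Y {5,6,7,8,9}->{8,9}
Constraint 3 (Z != X) on D(Z)={4,5} D(X)={3,6,7}: no change
So after constraint 3: D(U) = {4,5}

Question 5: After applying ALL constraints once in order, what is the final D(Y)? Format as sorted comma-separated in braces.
Answer: {8,9}

Derivation:
Constraint 1 (Z < Y) on D(Z)={4,5,7,8} D(Y)={5,6,7,8,9}: no change
Constraint 2 (Z + U = Y) on D(Z)={4,5,7,8} D(U)={4,5,6,7} D(Y)={5,6,7,8,9}: Z {4,5,7,8}->{4,5}; U {4,5,6,7}->{4,5}; Y {5,6,7,8,9}->{8,9}
Constraint 3 (Z != X) on D(Z)={4,5} D(X)={3,6,7}: no change
So after all 3 constraints: D(Y) = {8,9}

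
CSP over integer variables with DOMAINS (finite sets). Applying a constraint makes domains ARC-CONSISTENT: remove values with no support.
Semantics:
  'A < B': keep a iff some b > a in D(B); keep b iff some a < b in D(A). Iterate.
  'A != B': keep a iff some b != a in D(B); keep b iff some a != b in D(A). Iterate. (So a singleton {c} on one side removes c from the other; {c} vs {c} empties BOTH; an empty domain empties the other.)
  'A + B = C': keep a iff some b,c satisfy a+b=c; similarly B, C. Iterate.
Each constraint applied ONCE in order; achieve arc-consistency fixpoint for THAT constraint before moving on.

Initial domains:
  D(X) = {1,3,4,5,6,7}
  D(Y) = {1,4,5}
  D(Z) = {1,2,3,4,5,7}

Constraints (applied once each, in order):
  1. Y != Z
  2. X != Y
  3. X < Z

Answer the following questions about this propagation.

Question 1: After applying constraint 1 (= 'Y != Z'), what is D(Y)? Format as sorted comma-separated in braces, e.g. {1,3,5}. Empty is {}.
Constraint 1 (Y != Z) on D(Y)={1,4,5} D(Z)={1,2,3,4,5,7}: no change
So after constraint 1: D(Y) = {1,4,5}

Answer: {1,4,5}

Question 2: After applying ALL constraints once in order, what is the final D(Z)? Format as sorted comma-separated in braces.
Answer: {2,3,4,5,7}

Derivation:
Constraint 1 (Y != Z) on D(Y)={1,4,5} D(Z)={1,2,3,4,5,7}: no change
Constraint 2 (X != Y) on D(X)={1,3,4,5,6,7} D(Y)={1,4,5}: no change
Constraint 3 (X < Z) on D(X)={1,3,4,5,6,7} D(Z)={1,2,3,4,5,7}: X {1,3,4,5,6,7}->{1,3,4,5,6}; Z {1,2,3,4,5,7}->{2,3,4,5,7}
So after all 3 constraints: D(Z) = {2,3,4,5,7}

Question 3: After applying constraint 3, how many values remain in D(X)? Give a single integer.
Constraint 1 (Y != Z) on D(Y)={1,4,5} D(Z)={1,2,3,4,5,7}: no change
Constraint 2 (X != Y) on D(X)={1,3,4,5,6,7} D(Y)={1,4,5}: no change
Constraint 3 (X < Z) on D(X)={1,3,4,5,6,7} D(Z)={1,2,3,4,5,7}: X {1,3,4,5,6,7}->{1,3,4,5,6}; Z {1,2,3,4,5,7}->{2,3,4,5,7}
So after constraint 3: D(X)={1,3,4,5,6}, size = 5

Answer: 5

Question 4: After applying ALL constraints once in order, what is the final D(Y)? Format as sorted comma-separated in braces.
Constraint 1 (Y != Z) on D(Y)={1,4,5} D(Z)={1,2,3,4,5,7}: no change
Constraint 2 (X != Y) on D(X)={1,3,4,5,6,7} D(Y)={1,4,5}: no change
Constraint 3 (X < Z) on D(X)={1,3,4,5,6,7} D(Z)={1,2,3,4,5,7}: X {1,3,4,5,6,7}->{1,3,4,5,6}; Z {1,2,3,4,5,7}->{2,3,4,5,7}
So after all 3 constraints: D(Y) = {1,4,5}

Answer: {1,4,5}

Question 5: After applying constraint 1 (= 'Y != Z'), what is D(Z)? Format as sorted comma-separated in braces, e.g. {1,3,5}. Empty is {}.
Answer: {1,2,3,4,5,7}

Derivation:
Constraint 1 (Y != Z) on D(Y)={1,4,5} D(Z)={1,2,3,4,5,7}: no change
So after constraint 1: D(Z) = {1,2,3,4,5,7}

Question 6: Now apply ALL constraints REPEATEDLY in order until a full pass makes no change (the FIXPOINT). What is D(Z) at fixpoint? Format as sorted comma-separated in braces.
pass 0 (initial): D(Z)={1,2,3,4,5,7}
pass 1: X {1,3,4,5,6,7}->{1,3,4,5,6}; Z {1,2,3,4,5,7}->{2,3,4,5,7}
pass 2: no change
Fixpoint after 2 passes: D(Z) = {2,3,4,5,7}

Answer: {2,3,4,5,7}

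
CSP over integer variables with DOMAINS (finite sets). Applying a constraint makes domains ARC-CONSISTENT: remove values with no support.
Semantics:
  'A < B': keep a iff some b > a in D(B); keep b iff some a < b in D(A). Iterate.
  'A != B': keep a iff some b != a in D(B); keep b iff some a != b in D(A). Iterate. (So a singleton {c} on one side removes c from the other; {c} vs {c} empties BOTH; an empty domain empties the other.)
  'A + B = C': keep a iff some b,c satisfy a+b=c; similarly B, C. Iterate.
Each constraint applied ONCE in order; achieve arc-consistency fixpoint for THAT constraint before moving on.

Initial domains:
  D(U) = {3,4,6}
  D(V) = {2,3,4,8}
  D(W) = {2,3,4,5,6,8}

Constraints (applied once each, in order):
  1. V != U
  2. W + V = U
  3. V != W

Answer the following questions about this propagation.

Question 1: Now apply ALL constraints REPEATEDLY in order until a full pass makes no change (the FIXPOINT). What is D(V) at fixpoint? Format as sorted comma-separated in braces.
Answer: {2,3,4}

Derivation:
pass 0 (initial): D(V)={2,3,4,8}
pass 1: U {3,4,6}->{4,6}; V {2,3,4,8}->{2,3,4}; W {2,3,4,5,6,8}->{2,3,4}
pass 2: no change
Fixpoint after 2 passes: D(V) = {2,3,4}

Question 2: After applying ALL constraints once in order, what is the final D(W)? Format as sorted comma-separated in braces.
Constraint 1 (V != U) on D(V)={2,3,4,8} D(U)={3,4,6}: no change
Constraint 2 (W + V = U) on D(W)={2,3,4,5,6,8} D(V)={2,3,4,8} D(U)={3,4,6}: W {2,3,4,5,6,8}->{2,3,4}; V {2,3,4,8}->{2,3,4}; U {3,4,6}->{4,6}
Constraint 3 (V != W) on D(V)={2,3,4} D(W)={2,3,4}: no change
So after all 3 constraints: D(W) = {2,3,4}

Answer: {2,3,4}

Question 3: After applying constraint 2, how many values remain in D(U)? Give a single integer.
Answer: 2

Derivation:
Constraint 1 (V != U) on D(V)={2,3,4,8} D(U)={3,4,6}: no change
Constraint 2 (W + V = U) on D(W)={2,3,4,5,6,8} D(V)={2,3,4,8} D(U)={3,4,6}: W {2,3,4,5,6,8}->{2,3,4}; V {2,3,4,8}->{2,3,4}; U {3,4,6}->{4,6}
So after constraint 2: D(U)={4,6}, size = 2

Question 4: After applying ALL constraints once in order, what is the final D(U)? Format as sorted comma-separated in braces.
Answer: {4,6}

Derivation:
Constraint 1 (V != U) on D(V)={2,3,4,8} D(U)={3,4,6}: no change
Constraint 2 (W + V = U) on D(W)={2,3,4,5,6,8} D(V)={2,3,4,8} D(U)={3,4,6}: W {2,3,4,5,6,8}->{2,3,4}; V {2,3,4,8}->{2,3,4}; U {3,4,6}->{4,6}
Constraint 3 (V != W) on D(V)={2,3,4} D(W)={2,3,4}: no change
So after all 3 constraints: D(U) = {4,6}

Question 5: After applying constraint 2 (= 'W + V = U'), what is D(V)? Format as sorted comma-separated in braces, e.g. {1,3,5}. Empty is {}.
Constraint 1 (V != U) on D(V)={2,3,4,8} D(U)={3,4,6}: no change
Constraint 2 (W + V = U) on D(W)={2,3,4,5,6,8} D(V)={2,3,4,8} D(U)={3,4,6}: W {2,3,4,5,6,8}->{2,3,4}; V {2,3,4,8}->{2,3,4}; U {3,4,6}->{4,6}
So after constraint 2: D(V) = {2,3,4}

Answer: {2,3,4}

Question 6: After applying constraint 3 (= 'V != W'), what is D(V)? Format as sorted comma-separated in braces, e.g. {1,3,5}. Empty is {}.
Constraint 1 (V != U) on D(V)={2,3,4,8} D(U)={3,4,6}: no change
Constraint 2 (W + V = U) on D(W)={2,3,4,5,6,8} D(V)={2,3,4,8} D(U)={3,4,6}: W {2,3,4,5,6,8}->{2,3,4}; V {2,3,4,8}->{2,3,4}; U {3,4,6}->{4,6}
Constraint 3 (V != W) on D(V)={2,3,4} D(W)={2,3,4}: no change
So after constraint 3: D(V) = {2,3,4}

Answer: {2,3,4}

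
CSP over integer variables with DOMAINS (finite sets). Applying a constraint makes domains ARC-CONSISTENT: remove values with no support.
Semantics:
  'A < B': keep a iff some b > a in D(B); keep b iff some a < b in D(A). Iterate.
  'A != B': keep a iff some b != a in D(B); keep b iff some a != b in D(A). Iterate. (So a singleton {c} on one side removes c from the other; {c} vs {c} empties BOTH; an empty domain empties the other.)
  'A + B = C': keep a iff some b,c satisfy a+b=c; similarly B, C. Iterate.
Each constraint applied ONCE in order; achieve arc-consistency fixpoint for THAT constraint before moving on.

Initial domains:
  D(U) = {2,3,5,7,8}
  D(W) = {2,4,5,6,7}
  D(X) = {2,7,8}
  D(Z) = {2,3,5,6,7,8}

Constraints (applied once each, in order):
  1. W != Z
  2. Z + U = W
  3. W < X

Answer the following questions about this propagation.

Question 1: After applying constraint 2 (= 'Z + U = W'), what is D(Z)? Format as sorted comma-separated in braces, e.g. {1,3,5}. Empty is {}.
Constraint 1 (W != Z) on D(W)={2,4,5,6,7} D(Z)={2,3,5,6,7,8}: no change
Constraint 2 (Z + U = W) on D(Z)={2,3,5,6,7,8} D(U)={2,3,5,7,8} D(W)={2,4,5,6,7}: Z {2,3,5,6,7,8}->{2,3,5}; U {2,3,5,7,8}->{2,3,5}; W {2,4,5,6,7}->{4,5,6,7}
So after constraint 2: D(Z) = {2,3,5}

Answer: {2,3,5}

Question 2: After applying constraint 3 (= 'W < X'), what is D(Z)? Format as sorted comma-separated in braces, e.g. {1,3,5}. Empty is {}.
Constraint 1 (W != Z) on D(W)={2,4,5,6,7} D(Z)={2,3,5,6,7,8}: no change
Constraint 2 (Z + U = W) on D(Z)={2,3,5,6,7,8} D(U)={2,3,5,7,8} D(W)={2,4,5,6,7}: Z {2,3,5,6,7,8}->{2,3,5}; U {2,3,5,7,8}->{2,3,5}; W {2,4,5,6,7}->{4,5,6,7}
Constraint 3 (W < X) on D(W)={4,5,6,7} D(X)={2,7,8}: X {2,7,8}->{7,8}
So after constraint 3: D(Z) = {2,3,5}

Answer: {2,3,5}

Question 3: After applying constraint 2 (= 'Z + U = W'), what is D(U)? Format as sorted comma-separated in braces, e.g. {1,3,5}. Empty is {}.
Constraint 1 (W != Z) on D(W)={2,4,5,6,7} D(Z)={2,3,5,6,7,8}: no change
Constraint 2 (Z + U = W) on D(Z)={2,3,5,6,7,8} D(U)={2,3,5,7,8} D(W)={2,4,5,6,7}: Z {2,3,5,6,7,8}->{2,3,5}; U {2,3,5,7,8}->{2,3,5}; W {2,4,5,6,7}->{4,5,6,7}
So after constraint 2: D(U) = {2,3,5}

Answer: {2,3,5}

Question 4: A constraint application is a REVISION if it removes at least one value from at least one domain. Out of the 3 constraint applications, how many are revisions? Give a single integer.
Answer: 2

Derivation:
Constraint 1 (W != Z) on D(W)={2,4,5,6,7} D(Z)={2,3,5,6,7,8}: no change => not a revision
Constraint 2 (Z + U = W) on D(Z)={2,3,5,6,7,8} D(U)={2,3,5,7,8} D(W)={2,4,5,6,7}: Z {2,3,5,6,7,8}->{2,3,5}; U {2,3,5,7,8}->{2,3,5}; W {2,4,5,6,7}->{4,5,6,7} => REVISION
Constraint 3 (W < X) on D(W)={4,5,6,7} D(X)={2,7,8}: X {2,7,8}->{7,8} => REVISION
Total revisions = 2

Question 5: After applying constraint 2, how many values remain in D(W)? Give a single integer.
Answer: 4

Derivation:
Constraint 1 (W != Z) on D(W)={2,4,5,6,7} D(Z)={2,3,5,6,7,8}: no change
Constraint 2 (Z + U = W) on D(Z)={2,3,5,6,7,8} D(U)={2,3,5,7,8} D(W)={2,4,5,6,7}: Z {2,3,5,6,7,8}->{2,3,5}; U {2,3,5,7,8}->{2,3,5}; W {2,4,5,6,7}->{4,5,6,7}
So after constraint 2: D(W)={4,5,6,7}, size = 4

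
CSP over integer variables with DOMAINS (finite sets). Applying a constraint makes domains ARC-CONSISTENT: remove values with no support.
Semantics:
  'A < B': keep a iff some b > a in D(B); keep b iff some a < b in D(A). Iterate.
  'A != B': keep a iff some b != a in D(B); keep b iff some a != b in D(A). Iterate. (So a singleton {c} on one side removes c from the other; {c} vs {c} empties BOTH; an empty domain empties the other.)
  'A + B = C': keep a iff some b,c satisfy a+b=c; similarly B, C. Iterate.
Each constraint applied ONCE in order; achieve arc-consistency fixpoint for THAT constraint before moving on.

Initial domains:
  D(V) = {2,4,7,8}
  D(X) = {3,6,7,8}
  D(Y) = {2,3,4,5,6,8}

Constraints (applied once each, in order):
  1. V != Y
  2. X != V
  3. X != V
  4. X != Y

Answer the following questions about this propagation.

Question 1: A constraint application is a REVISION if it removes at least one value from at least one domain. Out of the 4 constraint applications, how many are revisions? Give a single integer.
Answer: 0

Derivation:
Constraint 1 (V != Y) on D(V)={2,4,7,8} D(Y)={2,3,4,5,6,8}: no change => not a revision
Constraint 2 (X != V) on D(X)={3,6,7,8} D(V)={2,4,7,8}: no change => not a revision
Constraint 3 (X != V) on D(X)={3,6,7,8} D(V)={2,4,7,8}: no change => not a revision
Constraint 4 (X != Y) on D(X)={3,6,7,8} D(Y)={2,3,4,5,6,8}: no change => not a revision
Total revisions = 0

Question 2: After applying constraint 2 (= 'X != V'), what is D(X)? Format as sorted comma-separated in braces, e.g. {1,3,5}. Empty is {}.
Answer: {3,6,7,8}

Derivation:
Constraint 1 (V != Y) on D(V)={2,4,7,8} D(Y)={2,3,4,5,6,8}: no change
Constraint 2 (X != V) on D(X)={3,6,7,8} D(V)={2,4,7,8}: no change
So after constraint 2: D(X) = {3,6,7,8}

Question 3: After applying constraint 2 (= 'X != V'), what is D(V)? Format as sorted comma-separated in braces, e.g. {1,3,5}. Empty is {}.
Answer: {2,4,7,8}

Derivation:
Constraint 1 (V != Y) on D(V)={2,4,7,8} D(Y)={2,3,4,5,6,8}: no change
Constraint 2 (X != V) on D(X)={3,6,7,8} D(V)={2,4,7,8}: no change
So after constraint 2: D(V) = {2,4,7,8}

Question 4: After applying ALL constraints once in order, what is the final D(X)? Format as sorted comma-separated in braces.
Answer: {3,6,7,8}

Derivation:
Constraint 1 (V != Y) on D(V)={2,4,7,8} D(Y)={2,3,4,5,6,8}: no change
Constraint 2 (X != V) on D(X)={3,6,7,8} D(V)={2,4,7,8}: no change
Constraint 3 (X != V) on D(X)={3,6,7,8} D(V)={2,4,7,8}: no change
Constraint 4 (X != Y) on D(X)={3,6,7,8} D(Y)={2,3,4,5,6,8}: no change
So after all 4 constraints: D(X) = {3,6,7,8}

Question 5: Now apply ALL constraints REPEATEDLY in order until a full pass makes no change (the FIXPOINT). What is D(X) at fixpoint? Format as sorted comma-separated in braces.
pass 0 (initial): D(X)={3,6,7,8}
pass 1: no change
Fixpoint after 1 passes: D(X) = {3,6,7,8}

Answer: {3,6,7,8}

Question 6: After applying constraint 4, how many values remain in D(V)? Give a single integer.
Constraint 1 (V != Y) on D(V)={2,4,7,8} D(Y)={2,3,4,5,6,8}: no change
Constraint 2 (X != V) on D(X)={3,6,7,8} D(V)={2,4,7,8}: no change
Constraint 3 (X != V) on D(X)={3,6,7,8} D(V)={2,4,7,8}: no change
Constraint 4 (X != Y) on D(X)={3,6,7,8} D(Y)={2,3,4,5,6,8}: no change
So after constraint 4: D(V)={2,4,7,8}, size = 4

Answer: 4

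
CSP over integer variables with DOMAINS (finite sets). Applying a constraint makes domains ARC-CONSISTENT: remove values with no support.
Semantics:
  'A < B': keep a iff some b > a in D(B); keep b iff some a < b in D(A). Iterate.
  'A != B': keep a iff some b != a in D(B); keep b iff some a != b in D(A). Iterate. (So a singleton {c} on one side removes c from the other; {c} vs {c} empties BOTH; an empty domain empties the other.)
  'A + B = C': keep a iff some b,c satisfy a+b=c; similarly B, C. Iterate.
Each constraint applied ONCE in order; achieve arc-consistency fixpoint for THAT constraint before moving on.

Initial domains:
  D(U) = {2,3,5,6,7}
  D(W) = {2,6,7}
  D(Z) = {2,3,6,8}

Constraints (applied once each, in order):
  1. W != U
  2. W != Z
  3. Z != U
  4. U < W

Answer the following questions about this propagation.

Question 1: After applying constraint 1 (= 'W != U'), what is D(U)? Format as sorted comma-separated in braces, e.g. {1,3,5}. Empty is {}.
Answer: {2,3,5,6,7}

Derivation:
Constraint 1 (W != U) on D(W)={2,6,7} D(U)={2,3,5,6,7}: no change
So after constraint 1: D(U) = {2,3,5,6,7}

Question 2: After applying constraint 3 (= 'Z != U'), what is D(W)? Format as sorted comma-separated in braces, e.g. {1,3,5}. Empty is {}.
Constraint 1 (W != U) on D(W)={2,6,7} D(U)={2,3,5,6,7}: no change
Constraint 2 (W != Z) on D(W)={2,6,7} D(Z)={2,3,6,8}: no change
Constraint 3 (Z != U) on D(Z)={2,3,6,8} D(U)={2,3,5,6,7}: no change
So after constraint 3: D(W) = {2,6,7}

Answer: {2,6,7}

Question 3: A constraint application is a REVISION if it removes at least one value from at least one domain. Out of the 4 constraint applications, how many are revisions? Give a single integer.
Answer: 1

Derivation:
Constraint 1 (W != U) on D(W)={2,6,7} D(U)={2,3,5,6,7}: no change => not a revision
Constraint 2 (W != Z) on D(W)={2,6,7} D(Z)={2,3,6,8}: no change => not a revision
Constraint 3 (Z != U) on D(Z)={2,3,6,8} D(U)={2,3,5,6,7}: no change => not a revision
Constraint 4 (U < W) on D(U)={2,3,5,6,7} D(W)={2,6,7}: U {2,3,5,6,7}->{2,3,5,6}; W {2,6,7}->{6,7} => REVISION
Total revisions = 1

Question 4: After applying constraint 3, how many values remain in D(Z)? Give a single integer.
Constraint 1 (W != U) on D(W)={2,6,7} D(U)={2,3,5,6,7}: no change
Constraint 2 (W != Z) on D(W)={2,6,7} D(Z)={2,3,6,8}: no change
Constraint 3 (Z != U) on D(Z)={2,3,6,8} D(U)={2,3,5,6,7}: no change
So after constraint 3: D(Z)={2,3,6,8}, size = 4

Answer: 4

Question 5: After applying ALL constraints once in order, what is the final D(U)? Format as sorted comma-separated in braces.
Answer: {2,3,5,6}

Derivation:
Constraint 1 (W != U) on D(W)={2,6,7} D(U)={2,3,5,6,7}: no change
Constraint 2 (W != Z) on D(W)={2,6,7} D(Z)={2,3,6,8}: no change
Constraint 3 (Z != U) on D(Z)={2,3,6,8} D(U)={2,3,5,6,7}: no change
Constraint 4 (U < W) on D(U)={2,3,5,6,7} D(W)={2,6,7}: U {2,3,5,6,7}->{2,3,5,6}; W {2,6,7}->{6,7}
So after all 4 constraints: D(U) = {2,3,5,6}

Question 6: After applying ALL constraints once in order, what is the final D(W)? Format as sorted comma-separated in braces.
Constraint 1 (W != U) on D(W)={2,6,7} D(U)={2,3,5,6,7}: no change
Constraint 2 (W != Z) on D(W)={2,6,7} D(Z)={2,3,6,8}: no change
Constraint 3 (Z != U) on D(Z)={2,3,6,8} D(U)={2,3,5,6,7}: no change
Constraint 4 (U < W) on D(U)={2,3,5,6,7} D(W)={2,6,7}: U {2,3,5,6,7}->{2,3,5,6}; W {2,6,7}->{6,7}
So after all 4 constraints: D(W) = {6,7}

Answer: {6,7}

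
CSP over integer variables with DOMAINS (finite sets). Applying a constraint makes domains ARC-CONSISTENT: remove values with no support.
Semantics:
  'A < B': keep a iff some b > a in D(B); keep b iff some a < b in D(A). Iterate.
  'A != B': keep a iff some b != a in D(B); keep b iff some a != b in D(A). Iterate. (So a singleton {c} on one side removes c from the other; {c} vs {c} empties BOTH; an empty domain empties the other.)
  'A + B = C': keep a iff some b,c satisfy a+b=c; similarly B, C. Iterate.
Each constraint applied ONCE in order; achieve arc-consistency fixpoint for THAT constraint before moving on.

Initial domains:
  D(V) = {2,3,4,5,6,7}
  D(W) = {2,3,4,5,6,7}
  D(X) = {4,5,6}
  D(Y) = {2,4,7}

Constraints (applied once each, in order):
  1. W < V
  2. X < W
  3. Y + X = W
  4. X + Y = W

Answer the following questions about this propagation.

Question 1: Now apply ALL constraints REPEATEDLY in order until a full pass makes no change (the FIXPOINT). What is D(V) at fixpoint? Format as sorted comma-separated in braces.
pass 0 (initial): D(V)={2,3,4,5,6,7}
pass 1: V {2,3,4,5,6,7}->{3,4,5,6,7}; W {2,3,4,5,6,7}->{6}; X {4,5,6}->{4}; Y {2,4,7}->{2}
pass 2: V {3,4,5,6,7}->{7}
pass 3: no change
Fixpoint after 3 passes: D(V) = {7}

Answer: {7}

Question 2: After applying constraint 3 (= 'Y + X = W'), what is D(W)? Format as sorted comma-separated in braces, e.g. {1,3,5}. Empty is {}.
Constraint 1 (W < V) on D(W)={2,3,4,5,6,7} D(V)={2,3,4,5,6,7}: W {2,3,4,5,6,7}->{2,3,4,5,6}; V {2,3,4,5,6,7}->{3,4,5,6,7}
Constraint 2 (X < W) on D(X)={4,5,6} D(W)={2,3,4,5,6}: X {4,5,6}->{4,5}; W {2,3,4,5,6}->{5,6}
Constraint 3 (Y + X = W) on D(Y)={2,4,7} D(X)={4,5} D(W)={5,6}: Y {2,4,7}->{2}; X {4,5}->{4}; W {5,6}->{6}
So after constraint 3: D(W) = {6}

Answer: {6}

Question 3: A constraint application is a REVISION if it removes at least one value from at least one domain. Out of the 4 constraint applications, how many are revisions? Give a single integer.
Constraint 1 (W < V) on D(W)={2,3,4,5,6,7} D(V)={2,3,4,5,6,7}: W {2,3,4,5,6,7}->{2,3,4,5,6}; V {2,3,4,5,6,7}->{3,4,5,6,7} => REVISION
Constraint 2 (X < W) on D(X)={4,5,6} D(W)={2,3,4,5,6}: X {4,5,6}->{4,5}; W {2,3,4,5,6}->{5,6} => REVISION
Constraint 3 (Y + X = W) on D(Y)={2,4,7} D(X)={4,5} D(W)={5,6}: Y {2,4,7}->{2}; X {4,5}->{4}; W {5,6}->{6} => REVISION
Constraint 4 (X + Y = W) on D(X)={4} D(Y)={2} D(W)={6}: no change => not a revision
Total revisions = 3

Answer: 3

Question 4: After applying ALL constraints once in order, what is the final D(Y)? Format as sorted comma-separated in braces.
Answer: {2}

Derivation:
Constraint 1 (W < V) on D(W)={2,3,4,5,6,7} D(V)={2,3,4,5,6,7}: W {2,3,4,5,6,7}->{2,3,4,5,6}; V {2,3,4,5,6,7}->{3,4,5,6,7}
Constraint 2 (X < W) on D(X)={4,5,6} D(W)={2,3,4,5,6}: X {4,5,6}->{4,5}; W {2,3,4,5,6}->{5,6}
Constraint 3 (Y + X = W) on D(Y)={2,4,7} D(X)={4,5} D(W)={5,6}: Y {2,4,7}->{2}; X {4,5}->{4}; W {5,6}->{6}
Constraint 4 (X + Y = W) on D(X)={4} D(Y)={2} D(W)={6}: no change
So after all 4 constraints: D(Y) = {2}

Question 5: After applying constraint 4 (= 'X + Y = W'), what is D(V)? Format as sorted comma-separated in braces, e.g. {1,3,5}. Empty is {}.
Constraint 1 (W < V) on D(W)={2,3,4,5,6,7} D(V)={2,3,4,5,6,7}: W {2,3,4,5,6,7}->{2,3,4,5,6}; V {2,3,4,5,6,7}->{3,4,5,6,7}
Constraint 2 (X < W) on D(X)={4,5,6} D(W)={2,3,4,5,6}: X {4,5,6}->{4,5}; W {2,3,4,5,6}->{5,6}
Constraint 3 (Y + X = W) on D(Y)={2,4,7} D(X)={4,5} D(W)={5,6}: Y {2,4,7}->{2}; X {4,5}->{4}; W {5,6}->{6}
Constraint 4 (X + Y = W) on D(X)={4} D(Y)={2} D(W)={6}: no change
So after constraint 4: D(V) = {3,4,5,6,7}

Answer: {3,4,5,6,7}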